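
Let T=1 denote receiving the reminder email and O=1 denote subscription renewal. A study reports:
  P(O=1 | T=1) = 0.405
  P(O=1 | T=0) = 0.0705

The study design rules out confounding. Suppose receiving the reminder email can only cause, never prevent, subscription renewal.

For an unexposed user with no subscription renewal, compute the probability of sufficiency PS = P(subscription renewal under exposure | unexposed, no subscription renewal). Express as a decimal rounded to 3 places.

PS ≈ 0.360

Let p₁ = 0.405, p₀ = 0.0705.
Under exogeneity and monotonicity, PS = (p₁ − p₀) / (1 − p₀).
PS = (0.405 − 0.0705) / (1 − 0.0705) = 0.3345 / 0.9295 ≈ 0.3599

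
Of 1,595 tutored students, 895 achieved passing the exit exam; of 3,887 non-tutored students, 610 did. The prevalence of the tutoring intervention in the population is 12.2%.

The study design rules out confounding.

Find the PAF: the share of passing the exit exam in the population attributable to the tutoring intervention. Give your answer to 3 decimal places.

p₁ = P(outcome | exposed) = 895/1595 = 0.56113
p₀ = P(outcome | unexposed) = 610/3887 = 0.15693
Overall risk P(Y=1) = π·p₁ + (1−π)·p₀ = 0.122×0.56113 + 0.878×0.15693 = 0.20625.
Under exogeneity, PAF = [P(Y=1) − p₀] / P(Y=1).
PAF = (0.20625 − 0.15693) / 0.20625 ≈ 0.2391

PAF ≈ 0.239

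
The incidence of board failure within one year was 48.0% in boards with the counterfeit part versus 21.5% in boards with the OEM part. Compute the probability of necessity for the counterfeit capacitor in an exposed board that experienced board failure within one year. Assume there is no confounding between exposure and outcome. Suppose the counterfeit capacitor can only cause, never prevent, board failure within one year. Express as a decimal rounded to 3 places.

p₁ = 0.48, p₀ = 0.215.
Under exogeneity and monotonicity, PN = (p₁ − p₀) / p₁.
PN = (0.48 − 0.215) / 0.48 = 0.265 / 0.48 ≈ 0.5521

PN ≈ 0.552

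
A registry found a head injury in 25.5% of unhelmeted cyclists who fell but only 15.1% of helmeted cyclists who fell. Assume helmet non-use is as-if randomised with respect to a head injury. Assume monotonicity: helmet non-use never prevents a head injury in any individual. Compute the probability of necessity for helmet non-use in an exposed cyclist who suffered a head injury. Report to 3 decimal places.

p₁ = 0.255, p₀ = 0.151.
Under exogeneity and monotonicity, PN = (p₁ − p₀) / p₁.
PN = (0.255 − 0.151) / 0.255 = 0.104 / 0.255 ≈ 0.4078

PN ≈ 0.408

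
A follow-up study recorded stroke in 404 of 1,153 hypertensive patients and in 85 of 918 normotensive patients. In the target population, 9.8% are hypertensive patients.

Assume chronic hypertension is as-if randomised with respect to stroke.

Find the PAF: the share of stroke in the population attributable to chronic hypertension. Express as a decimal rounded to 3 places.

PAF ≈ 0.214

p₁ = P(outcome | exposed) = 404/1153 = 0.35039
p₀ = P(outcome | unexposed) = 85/918 = 0.092593
Overall risk P(Y=1) = π·p₁ + (1−π)·p₀ = 0.098×0.35039 + 0.902×0.092593 = 0.11786.
Under exogeneity, PAF = [P(Y=1) − p₀] / P(Y=1).
PAF = (0.11786 − 0.092593) / 0.11786 ≈ 0.2144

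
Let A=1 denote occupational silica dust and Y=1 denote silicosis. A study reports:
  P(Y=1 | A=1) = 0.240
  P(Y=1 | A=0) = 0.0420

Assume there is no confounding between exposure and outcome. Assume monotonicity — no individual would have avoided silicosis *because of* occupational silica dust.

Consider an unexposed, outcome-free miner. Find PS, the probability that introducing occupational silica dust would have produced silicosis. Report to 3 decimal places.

Let p₁ = 0.24, p₀ = 0.042.
Under exogeneity and monotonicity, PS = (p₁ − p₀) / (1 − p₀).
PS = (0.24 − 0.042) / (1 − 0.042) = 0.198 / 0.958 ≈ 0.2067

PS ≈ 0.207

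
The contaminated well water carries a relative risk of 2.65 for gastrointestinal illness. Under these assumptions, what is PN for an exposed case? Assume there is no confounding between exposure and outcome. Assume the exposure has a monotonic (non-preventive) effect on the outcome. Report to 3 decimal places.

Under exogeneity and monotonicity, PN = (RR − 1) / RR = 1 − 1/RR.
PN = (2.65 − 1) / 2.65 = 1.65 / 2.65 ≈ 0.6226

PN ≈ 0.623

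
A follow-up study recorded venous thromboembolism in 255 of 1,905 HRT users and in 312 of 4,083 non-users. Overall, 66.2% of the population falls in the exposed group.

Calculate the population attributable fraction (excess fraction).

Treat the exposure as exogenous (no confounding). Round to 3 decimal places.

p₁ = P(outcome | exposed) = 255/1905 = 0.13386
p₀ = P(outcome | unexposed) = 312/4083 = 0.076414
Overall risk P(Y=1) = π·p₁ + (1−π)·p₀ = 0.662×0.13386 + 0.338×0.076414 = 0.11444.
Under exogeneity, PAF = [P(Y=1) − p₀] / P(Y=1).
PAF = (0.11444 − 0.076414) / 0.11444 ≈ 0.3323

PAF ≈ 0.332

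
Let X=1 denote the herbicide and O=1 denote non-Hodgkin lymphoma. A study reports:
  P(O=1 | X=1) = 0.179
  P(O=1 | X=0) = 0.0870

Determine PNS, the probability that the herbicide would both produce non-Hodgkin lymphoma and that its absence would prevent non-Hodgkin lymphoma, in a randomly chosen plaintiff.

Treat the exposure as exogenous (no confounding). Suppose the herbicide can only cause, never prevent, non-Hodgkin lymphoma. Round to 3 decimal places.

PNS ≈ 0.092

Let p₁ = 0.179, p₀ = 0.087.
Under exogeneity and monotonicity, PNS = p₁ − p₀.
PNS = 0.179 − 0.087 = 0.092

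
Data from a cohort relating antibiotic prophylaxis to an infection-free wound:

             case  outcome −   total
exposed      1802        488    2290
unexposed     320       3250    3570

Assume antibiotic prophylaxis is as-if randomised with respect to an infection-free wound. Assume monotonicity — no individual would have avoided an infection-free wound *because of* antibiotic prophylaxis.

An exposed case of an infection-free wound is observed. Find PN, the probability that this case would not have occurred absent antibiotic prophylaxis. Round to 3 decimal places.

p₁ = P(outcome | exposed) = 1802/2290 = 0.7869
p₀ = P(outcome | unexposed) = 320/3570 = 0.089636
Under exogeneity and monotonicity, PN = (p₁ − p₀)/p₁.
PN = (0.7869 − 0.089636) / 0.7869 ≈ 0.8861

PN ≈ 0.886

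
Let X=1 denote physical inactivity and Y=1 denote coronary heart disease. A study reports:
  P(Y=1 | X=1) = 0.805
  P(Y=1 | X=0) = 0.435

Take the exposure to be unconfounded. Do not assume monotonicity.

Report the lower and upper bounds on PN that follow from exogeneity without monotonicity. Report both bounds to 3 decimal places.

Let p₁ = 0.805, p₀ = 0.435.
Under exogeneity alone the bounds on PN are max{0,(p₁−p₀)/p₁} ≤ PN ≤ min{1,(1−p₀)/p₁}.
  lower = (p₁ − p₀)/p₁ = 0.37 / 0.805 ≈ 0.4596
  upper = min{1, (1 − p₀)/p₁} = 0.565 / 0.805 ≈ 0.7019

0.460 ≤ PN ≤ 0.702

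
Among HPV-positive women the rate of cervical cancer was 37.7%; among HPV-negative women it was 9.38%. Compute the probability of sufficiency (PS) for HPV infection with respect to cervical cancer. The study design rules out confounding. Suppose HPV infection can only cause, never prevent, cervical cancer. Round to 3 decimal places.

p₁ = 0.377, p₀ = 0.0938.
Under exogeneity and monotonicity, PS = (p₁ − p₀) / (1 − p₀).
PS = (0.377 − 0.0938) / (1 − 0.0938) = 0.2832 / 0.9062 ≈ 0.3125

PS ≈ 0.313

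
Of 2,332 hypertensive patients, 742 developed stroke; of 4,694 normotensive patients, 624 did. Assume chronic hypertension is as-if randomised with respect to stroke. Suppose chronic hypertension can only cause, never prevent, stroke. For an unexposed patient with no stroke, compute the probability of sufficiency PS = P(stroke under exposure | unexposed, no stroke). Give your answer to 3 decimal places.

PS ≈ 0.214

p₁ = P(outcome | exposed) = 742/2332 = 0.31818
p₀ = P(outcome | unexposed) = 624/4694 = 0.13294
Under exogeneity and monotonicity, PS = (p₁ − p₀) / (1 − p₀).
PS = (0.31818 − 0.13294) / (1 − 0.13294) = 0.18525 / 0.86706 ≈ 0.2136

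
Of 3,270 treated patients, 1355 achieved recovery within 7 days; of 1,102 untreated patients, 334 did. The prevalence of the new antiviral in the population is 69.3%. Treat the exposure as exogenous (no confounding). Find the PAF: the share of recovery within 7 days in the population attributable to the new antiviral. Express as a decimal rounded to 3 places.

p₁ = P(outcome | exposed) = 1355/3270 = 0.41437
p₀ = P(outcome | unexposed) = 334/1102 = 0.30309
Overall risk P(Y=1) = π·p₁ + (1−π)·p₀ = 0.693×0.41437 + 0.307×0.30309 = 0.38021.
Under exogeneity, PAF = [P(Y=1) − p₀] / P(Y=1).
PAF = (0.38021 − 0.30309) / 0.38021 ≈ 0.2028

PAF ≈ 0.203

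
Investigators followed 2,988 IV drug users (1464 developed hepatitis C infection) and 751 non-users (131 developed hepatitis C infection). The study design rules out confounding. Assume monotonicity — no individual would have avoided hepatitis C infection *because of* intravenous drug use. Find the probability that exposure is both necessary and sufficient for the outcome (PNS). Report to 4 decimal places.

PNS ≈ 0.3155

p₁ = P(outcome | exposed) = 1464/2988 = 0.48996
p₀ = P(outcome | unexposed) = 131/751 = 0.17443
Under exogeneity and monotonicity, PNS = p₁ − p₀.
PNS = 0.48996 − 0.17443 = 0.31553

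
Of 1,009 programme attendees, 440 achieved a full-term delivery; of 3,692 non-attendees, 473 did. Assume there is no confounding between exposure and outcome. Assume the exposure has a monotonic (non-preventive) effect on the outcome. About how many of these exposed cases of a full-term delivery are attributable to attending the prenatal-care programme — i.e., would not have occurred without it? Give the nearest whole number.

about 311 cases

p₁ = P(outcome | exposed) = 440/1009 = 0.43608
p₀ = P(outcome | unexposed) = 473/3692 = 0.12811
PN = (p₁ − p₀)/p₁ = (0.43608 − 0.12811) / 0.43608 ≈ 0.70621.
Attributable cases ≈ PN × (exposed cases) = 0.70621 × 440 ≈ 310.73.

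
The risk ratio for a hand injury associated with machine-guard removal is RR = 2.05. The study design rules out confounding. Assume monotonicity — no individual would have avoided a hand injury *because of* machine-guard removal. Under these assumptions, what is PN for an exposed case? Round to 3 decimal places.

PN ≈ 0.512

Under exogeneity and monotonicity, PN = (RR − 1) / RR = 1 − 1/RR.
PN = (2.05 − 1) / 2.05 = 1.05 / 2.05 ≈ 0.5122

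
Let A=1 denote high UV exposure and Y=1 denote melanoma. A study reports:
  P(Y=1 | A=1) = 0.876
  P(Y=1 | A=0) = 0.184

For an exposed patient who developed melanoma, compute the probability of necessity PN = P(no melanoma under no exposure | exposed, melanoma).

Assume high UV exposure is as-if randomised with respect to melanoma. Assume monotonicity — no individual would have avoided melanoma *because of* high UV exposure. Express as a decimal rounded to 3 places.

Let p₁ = 0.876, p₀ = 0.184.
Under exogeneity and monotonicity, PN = (p₁ − p₀) / p₁.
PN = (0.876 − 0.184) / 0.876 = 0.692 / 0.876 ≈ 0.7900

PN ≈ 0.790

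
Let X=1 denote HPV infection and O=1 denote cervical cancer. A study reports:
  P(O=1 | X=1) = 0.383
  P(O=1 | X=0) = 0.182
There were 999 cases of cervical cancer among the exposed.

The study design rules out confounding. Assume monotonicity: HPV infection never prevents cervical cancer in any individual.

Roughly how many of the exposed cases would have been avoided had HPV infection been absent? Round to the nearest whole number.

Let p₁ = 0.383, p₀ = 0.182.
PN = (p₁ − p₀)/p₁ = (0.383 − 0.182) / 0.383 ≈ 0.52480.
Attributable cases ≈ PN × (exposed cases) = 0.52480 × 999 ≈ 524.28.

about 524 cases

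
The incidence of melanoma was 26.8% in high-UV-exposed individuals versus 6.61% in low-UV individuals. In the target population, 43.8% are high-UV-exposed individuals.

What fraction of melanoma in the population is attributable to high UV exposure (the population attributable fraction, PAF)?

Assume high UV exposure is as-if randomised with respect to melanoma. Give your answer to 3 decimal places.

PAF ≈ 0.572

p₁ = 0.268, p₀ = 0.0661.
Overall risk P(Y=1) = π·p₁ + (1−π)·p₀ = 0.438×0.268 + 0.562×0.0661 = 0.15453.
Under exogeneity, PAF = [P(Y=1) − p₀] / P(Y=1).
PAF = (0.15453 − 0.0661) / 0.15453 ≈ 0.5723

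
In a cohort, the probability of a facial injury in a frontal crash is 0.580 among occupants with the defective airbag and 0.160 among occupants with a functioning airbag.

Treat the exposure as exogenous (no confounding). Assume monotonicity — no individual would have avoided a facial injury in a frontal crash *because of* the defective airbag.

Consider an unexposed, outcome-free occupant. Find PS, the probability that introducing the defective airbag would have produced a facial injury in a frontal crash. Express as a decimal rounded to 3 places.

PS ≈ 0.500

Let p₁ = 0.58, p₀ = 0.16.
Under exogeneity and monotonicity, PS = (p₁ − p₀) / (1 − p₀).
PS = (0.58 − 0.16) / (1 − 0.16) = 0.42 / 0.84 ≈ 0.5000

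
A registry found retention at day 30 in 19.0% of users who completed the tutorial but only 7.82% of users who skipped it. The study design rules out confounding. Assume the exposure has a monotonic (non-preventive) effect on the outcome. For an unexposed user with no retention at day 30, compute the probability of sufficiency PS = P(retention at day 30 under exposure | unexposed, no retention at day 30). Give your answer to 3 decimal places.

p₁ = 0.19, p₀ = 0.0782.
Under exogeneity and monotonicity, PS = (p₁ − p₀) / (1 − p₀).
PS = (0.19 − 0.0782) / (1 − 0.0782) = 0.1118 / 0.9218 ≈ 0.1213

PS ≈ 0.121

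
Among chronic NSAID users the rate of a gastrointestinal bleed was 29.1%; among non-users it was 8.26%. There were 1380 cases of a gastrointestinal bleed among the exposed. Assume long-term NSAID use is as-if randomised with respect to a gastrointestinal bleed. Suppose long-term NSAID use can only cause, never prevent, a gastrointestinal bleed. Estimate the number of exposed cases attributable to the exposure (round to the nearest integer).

p₁ = 0.291, p₀ = 0.0826.
PN = (p₁ − p₀)/p₁ = (0.291 − 0.0826) / 0.291 ≈ 0.71615.
Attributable cases ≈ PN × (exposed cases) = 0.71615 × 1380 ≈ 988.29.

about 988 cases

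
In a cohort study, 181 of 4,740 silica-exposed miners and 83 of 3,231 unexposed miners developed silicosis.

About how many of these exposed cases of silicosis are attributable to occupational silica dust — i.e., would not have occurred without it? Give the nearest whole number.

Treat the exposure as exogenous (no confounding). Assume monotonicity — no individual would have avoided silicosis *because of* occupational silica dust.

p₁ = P(outcome | exposed) = 181/4740 = 0.038186
p₀ = P(outcome | unexposed) = 83/3231 = 0.025689
PN = (p₁ − p₀)/p₁ = (0.038186 − 0.025689) / 0.038186 ≈ 0.32727.
Attributable cases ≈ PN × (exposed cases) = 0.32727 × 181 ≈ 59.24.

about 59 cases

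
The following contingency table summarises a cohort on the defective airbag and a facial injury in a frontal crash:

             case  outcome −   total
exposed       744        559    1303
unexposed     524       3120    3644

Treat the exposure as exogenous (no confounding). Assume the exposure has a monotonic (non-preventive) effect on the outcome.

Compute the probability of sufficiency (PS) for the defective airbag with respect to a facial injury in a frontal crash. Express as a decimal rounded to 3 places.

p₁ = P(outcome | exposed) = 744/1303 = 0.57099
p₀ = P(outcome | unexposed) = 524/3644 = 0.1438
Under exogeneity and monotonicity, PS = (p₁ − p₀)/(1 − p₀).
PS = (0.57099 − 0.1438) / 0.8562 ≈ 0.4989

PS ≈ 0.499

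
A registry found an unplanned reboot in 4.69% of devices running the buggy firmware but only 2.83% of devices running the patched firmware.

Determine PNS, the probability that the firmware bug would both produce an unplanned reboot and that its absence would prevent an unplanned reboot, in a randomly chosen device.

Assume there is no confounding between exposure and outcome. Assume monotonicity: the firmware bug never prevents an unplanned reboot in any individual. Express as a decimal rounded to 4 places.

PNS ≈ 0.0186

p₁ = 0.0469, p₀ = 0.0283.
Under exogeneity and monotonicity, PNS = p₁ − p₀.
PNS = 0.0469 − 0.0283 = 0.0186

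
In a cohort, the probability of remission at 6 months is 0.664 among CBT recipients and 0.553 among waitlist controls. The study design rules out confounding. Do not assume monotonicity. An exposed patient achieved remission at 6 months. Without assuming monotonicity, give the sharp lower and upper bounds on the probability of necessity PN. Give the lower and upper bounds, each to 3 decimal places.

Let p₁ = 0.664, p₀ = 0.553.
Under exogeneity alone the bounds on PN are max{0,(p₁−p₀)/p₁} ≤ PN ≤ min{1,(1−p₀)/p₁}.
  lower = (p₁ − p₀)/p₁ = 0.111 / 0.664 ≈ 0.1672
  upper = min{1, (1 − p₀)/p₁} = 0.447 / 0.664 ≈ 0.6732

0.167 ≤ PN ≤ 0.673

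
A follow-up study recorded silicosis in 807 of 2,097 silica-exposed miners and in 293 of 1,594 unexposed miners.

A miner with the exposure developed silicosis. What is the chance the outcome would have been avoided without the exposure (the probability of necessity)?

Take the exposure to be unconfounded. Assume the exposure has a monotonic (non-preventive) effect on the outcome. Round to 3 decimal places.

p₁ = P(outcome | exposed) = 807/2097 = 0.38484
p₀ = P(outcome | unexposed) = 293/1594 = 0.18381
Under exogeneity and monotonicity, PN = (p₁ − p₀) / p₁.
PN = (0.38484 − 0.18381) / 0.38484 = 0.20102 / 0.38484 ≈ 0.5224

PN ≈ 0.522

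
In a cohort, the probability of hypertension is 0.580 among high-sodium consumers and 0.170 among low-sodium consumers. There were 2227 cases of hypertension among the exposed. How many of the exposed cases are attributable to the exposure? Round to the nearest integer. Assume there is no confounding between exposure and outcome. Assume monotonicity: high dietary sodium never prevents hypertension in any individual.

Let p₁ = 0.58, p₀ = 0.17.
PN = (p₁ − p₀)/p₁ = (0.58 − 0.17) / 0.58 ≈ 0.70690.
Attributable cases ≈ PN × (exposed cases) = 0.70690 × 2227 ≈ 1574.26.

about 1574 cases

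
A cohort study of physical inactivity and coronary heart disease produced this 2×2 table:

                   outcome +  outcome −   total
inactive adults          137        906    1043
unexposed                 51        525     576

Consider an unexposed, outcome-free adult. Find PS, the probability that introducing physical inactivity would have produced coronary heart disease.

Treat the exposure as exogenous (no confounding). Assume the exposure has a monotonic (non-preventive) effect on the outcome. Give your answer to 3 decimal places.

p₁ = P(outcome | exposed) = 137/1043 = 0.13135
p₀ = P(outcome | unexposed) = 51/576 = 0.088542
Under exogeneity and monotonicity, PS = (p₁ − p₀)/(1 − p₀).
PS = (0.13135 − 0.088542) / 0.91146 ≈ 0.0470

PS ≈ 0.047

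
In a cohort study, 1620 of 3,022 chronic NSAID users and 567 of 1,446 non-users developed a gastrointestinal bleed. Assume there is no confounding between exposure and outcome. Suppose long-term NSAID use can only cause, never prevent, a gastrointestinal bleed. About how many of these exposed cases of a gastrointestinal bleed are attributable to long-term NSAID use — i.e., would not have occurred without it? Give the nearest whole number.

p₁ = P(outcome | exposed) = 1620/3022 = 0.53607
p₀ = P(outcome | unexposed) = 567/1446 = 0.39212
PN = (p₁ − p₀)/p₁ = (0.53607 − 0.39212) / 0.53607 ≈ 0.26853.
Attributable cases ≈ PN × (exposed cases) = 0.26853 × 1620 ≈ 435.02.

about 435 cases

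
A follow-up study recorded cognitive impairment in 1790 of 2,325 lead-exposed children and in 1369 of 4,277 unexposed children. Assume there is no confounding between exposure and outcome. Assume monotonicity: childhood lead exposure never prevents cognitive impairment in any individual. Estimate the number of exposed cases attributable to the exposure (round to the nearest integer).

about 1046 cases

p₁ = P(outcome | exposed) = 1790/2325 = 0.76989
p₀ = P(outcome | unexposed) = 1369/4277 = 0.32008
PN = (p₁ − p₀)/p₁ = (0.76989 − 0.32008) / 0.76989 ≈ 0.58425.
Attributable cases ≈ PN × (exposed cases) = 0.58425 × 1790 ≈ 1045.80.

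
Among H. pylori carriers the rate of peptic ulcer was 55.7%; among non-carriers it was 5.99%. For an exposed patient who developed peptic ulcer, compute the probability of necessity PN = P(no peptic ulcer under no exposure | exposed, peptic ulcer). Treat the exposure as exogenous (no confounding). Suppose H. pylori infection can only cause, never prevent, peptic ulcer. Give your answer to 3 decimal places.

p₁ = 0.557, p₀ = 0.0599.
Under exogeneity and monotonicity, PN = (p₁ − p₀) / p₁.
PN = (0.557 − 0.0599) / 0.557 = 0.4971 / 0.557 ≈ 0.8925

PN ≈ 0.892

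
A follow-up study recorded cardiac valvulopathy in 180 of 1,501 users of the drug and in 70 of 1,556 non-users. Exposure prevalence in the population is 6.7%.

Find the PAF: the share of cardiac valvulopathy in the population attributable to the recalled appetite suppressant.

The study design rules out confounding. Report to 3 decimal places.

PAF ≈ 0.100

p₁ = P(outcome | exposed) = 180/1501 = 0.11992
p₀ = P(outcome | unexposed) = 70/1556 = 0.044987
Overall risk P(Y=1) = π·p₁ + (1−π)·p₀ = 0.067×0.11992 + 0.933×0.044987 = 0.050008.
Under exogeneity, PAF = [P(Y=1) − p₀] / P(Y=1).
PAF = (0.050008 − 0.044987) / 0.050008 ≈ 0.1004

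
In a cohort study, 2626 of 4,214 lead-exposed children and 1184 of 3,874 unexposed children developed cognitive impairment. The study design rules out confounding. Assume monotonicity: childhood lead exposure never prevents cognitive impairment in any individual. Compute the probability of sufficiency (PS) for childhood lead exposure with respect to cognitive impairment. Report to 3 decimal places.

p₁ = P(outcome | exposed) = 2626/4214 = 0.62316
p₀ = P(outcome | unexposed) = 1184/3874 = 0.30563
Under exogeneity and monotonicity, PS = (p₁ − p₀) / (1 − p₀).
PS = (0.62316 − 0.30563) / (1 − 0.30563) = 0.31753 / 0.69437 ≈ 0.4573

PS ≈ 0.457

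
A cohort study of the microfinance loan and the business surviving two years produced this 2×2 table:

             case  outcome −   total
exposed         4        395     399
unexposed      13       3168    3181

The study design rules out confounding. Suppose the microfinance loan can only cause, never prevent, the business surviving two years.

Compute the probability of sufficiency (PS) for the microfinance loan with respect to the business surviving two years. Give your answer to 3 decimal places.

p₁ = P(outcome | exposed) = 4/399 = 0.010025
p₀ = P(outcome | unexposed) = 13/3181 = 0.0040868
Under exogeneity and monotonicity, PS = (p₁ − p₀) / (1 − p₀).
PS = (0.010025 − 0.0040868) / (1 − 0.0040868) = 0.0059383 / 0.99591 ≈ 0.0060

PS ≈ 0.006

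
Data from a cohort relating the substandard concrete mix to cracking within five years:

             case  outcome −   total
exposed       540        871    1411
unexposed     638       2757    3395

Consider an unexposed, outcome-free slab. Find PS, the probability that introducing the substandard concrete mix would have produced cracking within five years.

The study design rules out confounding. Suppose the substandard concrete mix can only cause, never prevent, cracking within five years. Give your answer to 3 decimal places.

p₁ = P(outcome | exposed) = 540/1411 = 0.38271
p₀ = P(outcome | unexposed) = 638/3395 = 0.18792
Under exogeneity and monotonicity, PS = (p₁ − p₀)/(1 − p₀).
PS = (0.38271 − 0.18792) / 0.81208 ≈ 0.2399

PS ≈ 0.240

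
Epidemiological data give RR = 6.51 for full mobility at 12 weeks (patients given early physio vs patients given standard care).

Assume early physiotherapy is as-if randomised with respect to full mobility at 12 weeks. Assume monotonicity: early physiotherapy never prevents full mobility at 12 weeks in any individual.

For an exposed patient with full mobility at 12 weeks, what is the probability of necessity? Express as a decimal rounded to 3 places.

PN ≈ 0.846

Under exogeneity and monotonicity, PN = (RR − 1) / RR = 1 − 1/RR.
PN = (6.51 − 1) / 6.51 = 5.51 / 6.51 ≈ 0.8464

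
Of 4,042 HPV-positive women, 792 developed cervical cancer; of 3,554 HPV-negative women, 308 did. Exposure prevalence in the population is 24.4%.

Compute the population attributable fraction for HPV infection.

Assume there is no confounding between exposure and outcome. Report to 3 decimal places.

PAF ≈ 0.235

p₁ = P(outcome | exposed) = 792/4042 = 0.19594
p₀ = P(outcome | unexposed) = 308/3554 = 0.086663
Overall risk P(Y=1) = π·p₁ + (1−π)·p₀ = 0.244×0.19594 + 0.756×0.086663 = 0.11333.
Under exogeneity, PAF = [P(Y=1) − p₀] / P(Y=1).
PAF = (0.11333 − 0.086663) / 0.11333 ≈ 0.2353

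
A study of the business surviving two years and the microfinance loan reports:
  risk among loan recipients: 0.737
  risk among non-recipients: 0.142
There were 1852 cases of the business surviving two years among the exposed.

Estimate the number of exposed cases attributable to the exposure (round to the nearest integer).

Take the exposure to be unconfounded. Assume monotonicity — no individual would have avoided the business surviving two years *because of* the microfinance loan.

about 1495 cases

Let p₁ = 0.737, p₀ = 0.142.
PN = (p₁ − p₀)/p₁ = (0.737 − 0.142) / 0.737 ≈ 0.80733.
Attributable cases ≈ PN × (exposed cases) = 0.80733 × 1852 ≈ 1495.17.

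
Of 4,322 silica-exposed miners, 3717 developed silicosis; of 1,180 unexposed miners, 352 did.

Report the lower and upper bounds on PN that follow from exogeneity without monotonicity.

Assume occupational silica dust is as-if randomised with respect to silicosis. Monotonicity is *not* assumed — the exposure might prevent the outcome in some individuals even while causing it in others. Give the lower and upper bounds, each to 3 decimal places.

0.653 ≤ PN ≤ 0.816

p₁ = P(outcome | exposed) = 3717/4322 = 0.86002
p₀ = P(outcome | unexposed) = 352/1180 = 0.29831
Under exogeneity alone the bounds on PN are max{0,(p₁−p₀)/p₁} ≤ PN ≤ min{1,(1−p₀)/p₁}.
  lower = (p₁ − p₀)/p₁ = 0.56171 / 0.86002 ≈ 0.6531
  upper = min{1, (1 − p₀)/p₁} = 0.70169 / 0.86002 ≈ 0.8159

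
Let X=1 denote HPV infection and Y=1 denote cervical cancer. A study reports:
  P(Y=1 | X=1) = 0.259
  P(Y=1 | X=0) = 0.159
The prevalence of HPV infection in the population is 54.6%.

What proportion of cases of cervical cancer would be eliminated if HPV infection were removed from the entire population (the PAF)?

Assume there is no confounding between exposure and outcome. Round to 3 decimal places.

Let p₁ = 0.259, p₀ = 0.159.
Overall risk P(Y=1) = π·p₁ + (1−π)·p₀ = 0.546×0.259 + 0.454×0.159 = 0.2136.
Under exogeneity, PAF = [P(Y=1) − p₀] / P(Y=1).
PAF = (0.2136 − 0.159) / 0.2136 ≈ 0.2556

PAF ≈ 0.256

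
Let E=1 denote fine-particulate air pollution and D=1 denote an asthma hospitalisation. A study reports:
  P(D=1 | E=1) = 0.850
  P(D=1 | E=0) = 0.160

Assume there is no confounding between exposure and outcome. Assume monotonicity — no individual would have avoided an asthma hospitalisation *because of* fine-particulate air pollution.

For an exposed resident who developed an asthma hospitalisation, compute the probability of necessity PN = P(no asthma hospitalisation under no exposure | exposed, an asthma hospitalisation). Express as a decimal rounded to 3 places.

PN ≈ 0.812

Let p₁ = 0.85, p₀ = 0.16.
Under exogeneity and monotonicity, PN = (p₁ − p₀) / p₁.
PN = (0.85 − 0.16) / 0.85 = 0.69 / 0.85 ≈ 0.8118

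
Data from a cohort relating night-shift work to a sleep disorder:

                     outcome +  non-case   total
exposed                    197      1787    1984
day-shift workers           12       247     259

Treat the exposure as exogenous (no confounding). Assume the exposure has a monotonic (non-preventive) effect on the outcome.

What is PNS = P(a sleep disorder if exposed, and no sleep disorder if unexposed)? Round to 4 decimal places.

PNS ≈ 0.0530

p₁ = P(outcome | exposed) = 197/1984 = 0.099294
p₀ = P(outcome | unexposed) = 12/259 = 0.046332
Under exogeneity and monotonicity, PNS = p₁ − p₀.
PNS = 0.099294 − 0.046332 = 0.052962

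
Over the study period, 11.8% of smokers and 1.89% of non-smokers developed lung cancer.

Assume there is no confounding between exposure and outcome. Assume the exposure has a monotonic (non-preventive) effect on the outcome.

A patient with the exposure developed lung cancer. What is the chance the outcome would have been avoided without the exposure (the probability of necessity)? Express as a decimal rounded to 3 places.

p₁ = 0.118, p₀ = 0.0189.
Under exogeneity and monotonicity, PN = (p₁ − p₀) / p₁.
PN = (0.118 − 0.0189) / 0.118 = 0.0991 / 0.118 ≈ 0.8398

PN ≈ 0.840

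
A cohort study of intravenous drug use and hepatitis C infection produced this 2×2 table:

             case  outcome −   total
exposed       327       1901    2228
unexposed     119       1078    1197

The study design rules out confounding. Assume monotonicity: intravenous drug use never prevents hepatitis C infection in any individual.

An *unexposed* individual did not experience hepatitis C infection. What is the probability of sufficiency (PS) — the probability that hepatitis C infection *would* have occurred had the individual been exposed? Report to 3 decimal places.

PS ≈ 0.053

p₁ = P(outcome | exposed) = 327/2228 = 0.14677
p₀ = P(outcome | unexposed) = 119/1197 = 0.099415
Under exogeneity and monotonicity, PS = (p₁ − p₀)/(1 − p₀).
PS = (0.14677 − 0.099415) / 0.90058 ≈ 0.0526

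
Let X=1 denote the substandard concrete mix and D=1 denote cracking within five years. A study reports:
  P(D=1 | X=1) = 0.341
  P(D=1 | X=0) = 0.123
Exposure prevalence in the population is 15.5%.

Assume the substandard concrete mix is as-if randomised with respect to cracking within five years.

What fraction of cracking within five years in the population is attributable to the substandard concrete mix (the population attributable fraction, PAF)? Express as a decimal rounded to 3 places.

PAF ≈ 0.216

Let p₁ = 0.341, p₀ = 0.123.
Overall risk P(Y=1) = π·p₁ + (1−π)·p₀ = 0.155×0.341 + 0.845×0.123 = 0.15679.
Under exogeneity, PAF = [P(Y=1) − p₀] / P(Y=1).
PAF = (0.15679 − 0.123) / 0.15679 ≈ 0.2155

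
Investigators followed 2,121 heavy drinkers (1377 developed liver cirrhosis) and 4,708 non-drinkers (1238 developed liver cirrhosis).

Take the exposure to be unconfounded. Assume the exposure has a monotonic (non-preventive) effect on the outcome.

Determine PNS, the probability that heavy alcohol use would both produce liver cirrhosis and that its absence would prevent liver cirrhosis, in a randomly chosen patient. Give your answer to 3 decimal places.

PNS ≈ 0.386

p₁ = P(outcome | exposed) = 1377/2121 = 0.64922
p₀ = P(outcome | unexposed) = 1238/4708 = 0.26296
Under exogeneity and monotonicity, PNS = p₁ − p₀.
PNS = 0.64922 − 0.26296 = 0.38627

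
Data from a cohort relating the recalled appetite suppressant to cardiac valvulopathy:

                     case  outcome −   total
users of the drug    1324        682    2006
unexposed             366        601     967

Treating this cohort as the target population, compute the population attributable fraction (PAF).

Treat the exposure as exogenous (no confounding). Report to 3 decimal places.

p₁ = P(outcome | exposed) = 1324/2006 = 0.66002
p₀ = P(outcome | unexposed) = 366/967 = 0.37849
Exposure prevalence π = 2006/2973 = 0.67474; overall risk P(Y=1) = 0.56845.
Under exogeneity, PAF = [P(Y=1) − p₀]/P(Y=1).
PAF = (0.56845 − 0.37849) / 0.56845 ≈ 0.3342

PAF ≈ 0.334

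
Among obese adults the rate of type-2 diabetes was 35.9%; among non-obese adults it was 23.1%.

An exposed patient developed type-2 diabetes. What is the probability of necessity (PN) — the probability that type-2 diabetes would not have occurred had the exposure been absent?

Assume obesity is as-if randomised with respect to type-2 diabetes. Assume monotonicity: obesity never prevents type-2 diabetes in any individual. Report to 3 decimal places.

p₁ = 0.359, p₀ = 0.231.
Under exogeneity and monotonicity, PN = (p₁ − p₀) / p₁.
PN = (0.359 − 0.231) / 0.359 = 0.128 / 0.359 ≈ 0.3565

PN ≈ 0.357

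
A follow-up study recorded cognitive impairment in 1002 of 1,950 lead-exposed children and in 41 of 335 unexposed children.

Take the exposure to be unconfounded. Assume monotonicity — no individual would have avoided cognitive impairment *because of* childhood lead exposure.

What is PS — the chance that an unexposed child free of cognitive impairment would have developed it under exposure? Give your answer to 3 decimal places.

p₁ = P(outcome | exposed) = 1002/1950 = 0.51385
p₀ = P(outcome | unexposed) = 41/335 = 0.12239
Under exogeneity and monotonicity, PS = (p₁ − p₀) / (1 − p₀).
PS = (0.51385 − 0.12239) / (1 − 0.12239) = 0.39146 / 0.87761 ≈ 0.4460

PS ≈ 0.446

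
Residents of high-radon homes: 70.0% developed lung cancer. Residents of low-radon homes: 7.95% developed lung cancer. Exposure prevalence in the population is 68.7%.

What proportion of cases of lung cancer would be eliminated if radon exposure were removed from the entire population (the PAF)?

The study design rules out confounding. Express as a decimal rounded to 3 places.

p₁ = 0.7, p₀ = 0.0795.
Overall risk P(Y=1) = π·p₁ + (1−π)·p₀ = 0.687×0.7 + 0.313×0.0795 = 0.50578.
Under exogeneity, PAF = [P(Y=1) − p₀] / P(Y=1).
PAF = (0.50578 − 0.0795) / 0.50578 ≈ 0.8428

PAF ≈ 0.843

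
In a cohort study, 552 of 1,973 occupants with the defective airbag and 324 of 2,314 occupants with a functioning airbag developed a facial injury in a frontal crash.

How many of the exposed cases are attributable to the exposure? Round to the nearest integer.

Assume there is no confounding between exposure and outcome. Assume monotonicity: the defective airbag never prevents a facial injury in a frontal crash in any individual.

about 276 cases

p₁ = P(outcome | exposed) = 552/1973 = 0.27978
p₀ = P(outcome | unexposed) = 324/2314 = 0.14002
PN = (p₁ − p₀)/p₁ = (0.27978 − 0.14002) / 0.27978 ≈ 0.49954.
Attributable cases ≈ PN × (exposed cases) = 0.49954 × 552 ≈ 275.75.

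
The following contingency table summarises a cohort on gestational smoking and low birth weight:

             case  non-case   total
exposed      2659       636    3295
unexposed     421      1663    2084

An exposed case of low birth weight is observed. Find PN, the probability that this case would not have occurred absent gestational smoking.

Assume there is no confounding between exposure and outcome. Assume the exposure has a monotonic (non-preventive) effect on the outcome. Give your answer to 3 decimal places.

p₁ = P(outcome | exposed) = 2659/3295 = 0.80698
p₀ = P(outcome | unexposed) = 421/2084 = 0.20202
Under exogeneity and monotonicity, PN = (p₁ − p₀) / p₁.
PN = (0.80698 − 0.20202) / 0.80698 = 0.60496 / 0.80698 ≈ 0.7497

PN ≈ 0.750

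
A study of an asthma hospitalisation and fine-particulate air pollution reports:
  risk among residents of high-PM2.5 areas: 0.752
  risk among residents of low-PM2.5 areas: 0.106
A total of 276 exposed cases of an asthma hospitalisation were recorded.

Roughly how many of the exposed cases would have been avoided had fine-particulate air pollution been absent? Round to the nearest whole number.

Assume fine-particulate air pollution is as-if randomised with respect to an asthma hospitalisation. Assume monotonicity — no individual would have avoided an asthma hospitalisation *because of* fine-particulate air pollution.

about 237 cases

Let p₁ = 0.752, p₀ = 0.106.
PN = (p₁ − p₀)/p₁ = (0.752 − 0.106) / 0.752 ≈ 0.85904.
Attributable cases ≈ PN × (exposed cases) = 0.85904 × 276 ≈ 237.10.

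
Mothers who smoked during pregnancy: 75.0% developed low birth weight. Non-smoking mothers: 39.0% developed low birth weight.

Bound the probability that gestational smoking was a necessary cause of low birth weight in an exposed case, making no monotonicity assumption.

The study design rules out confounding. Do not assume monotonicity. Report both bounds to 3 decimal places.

0.480 ≤ PN ≤ 0.813

p₁ = 0.75, p₀ = 0.39.
Under exogeneity alone the bounds on PN are max{0,(p₁−p₀)/p₁} ≤ PN ≤ min{1,(1−p₀)/p₁}.
  lower = (p₁ − p₀)/p₁ = 0.36 / 0.75 ≈ 0.4800
  upper = min{1, (1 − p₀)/p₁} = 0.61 / 0.75 ≈ 0.8133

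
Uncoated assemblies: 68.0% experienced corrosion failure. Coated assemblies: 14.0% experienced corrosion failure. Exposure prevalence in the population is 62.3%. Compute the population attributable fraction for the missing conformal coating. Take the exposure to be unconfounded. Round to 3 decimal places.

p₁ = 0.68, p₀ = 0.14.
Overall risk P(Y=1) = π·p₁ + (1−π)·p₀ = 0.623×0.68 + 0.377×0.14 = 0.47642.
Under exogeneity, PAF = [P(Y=1) − p₀] / P(Y=1).
PAF = (0.47642 − 0.14) / 0.47642 ≈ 0.7061

PAF ≈ 0.706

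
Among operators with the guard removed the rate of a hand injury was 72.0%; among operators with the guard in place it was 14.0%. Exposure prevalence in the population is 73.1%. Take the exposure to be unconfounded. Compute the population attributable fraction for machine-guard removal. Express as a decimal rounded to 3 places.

PAF ≈ 0.752

p₁ = 0.72, p₀ = 0.14.
Overall risk P(Y=1) = π·p₁ + (1−π)·p₀ = 0.731×0.72 + 0.269×0.14 = 0.56398.
Under exogeneity, PAF = [P(Y=1) − p₀] / P(Y=1).
PAF = (0.56398 − 0.14) / 0.56398 ≈ 0.7518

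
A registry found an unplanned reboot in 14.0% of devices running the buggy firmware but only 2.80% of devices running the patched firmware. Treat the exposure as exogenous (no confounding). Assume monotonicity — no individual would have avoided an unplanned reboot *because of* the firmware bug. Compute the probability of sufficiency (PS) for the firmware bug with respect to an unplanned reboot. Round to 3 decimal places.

p₁ = 0.14, p₀ = 0.028.
Under exogeneity and monotonicity, PS = (p₁ − p₀) / (1 − p₀).
PS = (0.14 − 0.028) / (1 − 0.028) = 0.112 / 0.972 ≈ 0.1152

PS ≈ 0.115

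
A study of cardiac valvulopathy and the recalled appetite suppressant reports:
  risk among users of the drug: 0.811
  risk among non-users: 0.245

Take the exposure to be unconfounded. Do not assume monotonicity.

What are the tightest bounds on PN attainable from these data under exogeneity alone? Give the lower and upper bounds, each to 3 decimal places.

Let p₁ = 0.811, p₀ = 0.245.
Under exogeneity alone the bounds on PN are max{0,(p₁−p₀)/p₁} ≤ PN ≤ min{1,(1−p₀)/p₁}.
  lower = (p₁ − p₀)/p₁ = 0.566 / 0.811 ≈ 0.6979
  upper = min{1, (1 − p₀)/p₁} = 0.755 / 0.811 ≈ 0.9309

0.698 ≤ PN ≤ 0.931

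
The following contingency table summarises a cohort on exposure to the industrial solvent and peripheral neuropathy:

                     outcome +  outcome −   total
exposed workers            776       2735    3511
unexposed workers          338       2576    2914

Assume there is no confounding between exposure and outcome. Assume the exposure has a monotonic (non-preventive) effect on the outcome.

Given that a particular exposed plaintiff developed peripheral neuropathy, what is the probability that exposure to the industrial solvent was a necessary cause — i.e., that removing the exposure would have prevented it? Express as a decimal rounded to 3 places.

PN ≈ 0.475

p₁ = P(outcome | exposed) = 776/3511 = 0.22102
p₀ = P(outcome | unexposed) = 338/2914 = 0.11599
Under exogeneity and monotonicity, PN = (p₁ − p₀) / p₁.
PN = (0.22102 − 0.11599) / 0.22102 = 0.10503 / 0.22102 ≈ 0.4752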